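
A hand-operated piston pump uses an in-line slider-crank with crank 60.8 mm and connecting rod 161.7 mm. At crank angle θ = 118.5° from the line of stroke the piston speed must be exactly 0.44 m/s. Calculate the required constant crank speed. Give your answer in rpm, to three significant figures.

For an in-line slider-crank, |v_piston| = rω|sinθ|·[1 + r cosθ/√(L² − r² sin²θ)].
With r = 0.0608 m, L = 0.1617 m, θ = 118.5°: the bracketed kinematic factor |dx/dθ| = 0.043275 m.
ω = v/|dx/dθ| = 0.44/0.043275 = 10.168 rad/s.
N = 60ω/(2π) = 97.093 rpm.

97.1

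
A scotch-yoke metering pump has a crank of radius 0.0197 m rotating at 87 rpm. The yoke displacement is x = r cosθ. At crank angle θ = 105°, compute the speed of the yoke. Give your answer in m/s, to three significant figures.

0.173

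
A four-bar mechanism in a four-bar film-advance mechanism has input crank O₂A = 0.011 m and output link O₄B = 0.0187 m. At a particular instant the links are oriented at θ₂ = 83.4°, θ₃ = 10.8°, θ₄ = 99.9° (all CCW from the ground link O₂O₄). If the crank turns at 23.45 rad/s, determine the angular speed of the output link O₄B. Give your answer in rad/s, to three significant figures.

ω₂ = 23.45 rad/s
Differentiating the loop-closure r₂e^{iθ₂}+r₃e^{iθ₃}=r₁+r₄e^{iθ₄} gives r₂ω₂e^{iθ₂}+r₃ω₃e^{iθ₃}=r₄ω₄e^{iθ₄}.
Eliminating the other unknown: ω₄ = r₂ω₂ sin(θ₂−θ₃) / [r₄ sin(θ₄−θ₃)].
Numerator sine = +0.95424; denominator sine = +0.99988.
Result = 0.011·23.45·(+0.95424) / (0.0187·(+0.99988)) = +13.165 rad/s; magnitude 13.165 rad/s.

13.2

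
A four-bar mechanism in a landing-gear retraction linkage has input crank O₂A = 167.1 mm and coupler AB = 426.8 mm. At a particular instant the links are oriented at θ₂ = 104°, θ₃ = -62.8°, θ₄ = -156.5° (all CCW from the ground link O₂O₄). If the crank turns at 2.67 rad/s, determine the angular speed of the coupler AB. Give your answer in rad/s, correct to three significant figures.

1.03

ω₂ = 2.67 rad/s
Differentiating the loop-closure r₂e^{iθ₂}+r₃e^{iθ₃}=r₁+r₄e^{iθ₄} gives r₂ω₂e^{iθ₂}+r₃ω₃e^{iθ₃}=r₄ω₄e^{iθ₄}.
Eliminating the other unknown: ω₃ = r₂ω₂ sin(θ₄−θ₂) / [r₃ sin(θ₃−θ₄)].
Numerator sine = +0.98629; denominator sine = +0.99792.
Result = 0.1671·2.67·(+0.98629) / (0.4268·(+0.99792)) = +1.0332 rad/s; magnitude 1.0332 rad/s.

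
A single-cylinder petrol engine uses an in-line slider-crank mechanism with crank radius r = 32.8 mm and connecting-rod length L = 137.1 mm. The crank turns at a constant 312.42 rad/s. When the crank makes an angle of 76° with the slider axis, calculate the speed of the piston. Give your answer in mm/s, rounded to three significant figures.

10500

ω = 312.4 rad/s
For an in-line slider-crank, x = r cosθ + √(L² − r² sin²θ), so v = −rω sinθ·[1 + r cosθ/√(L² − r² sin²θ)].
With r = 0.0328 m, L = 0.1371 m, θ = 76°: √(L² − r² sin²θ) = 0.13335 m.
v = −0.0328·312.4·0.97030·[1 + 0.0328·0.24192/0.13335] = -10.535 m/s.
|v| = 10.535 m/s = 10535 mm/s.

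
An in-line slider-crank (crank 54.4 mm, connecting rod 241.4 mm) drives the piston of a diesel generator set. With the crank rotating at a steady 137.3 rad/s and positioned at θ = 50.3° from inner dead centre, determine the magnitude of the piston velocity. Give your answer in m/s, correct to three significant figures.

6.59

ω = 137.3 rad/s
For an in-line slider-crank, x = r cosθ + √(L² − r² sin²θ), so v = −rω sinθ·[1 + r cosθ/√(L² − r² sin²θ)].
With r = 0.0544 m, L = 0.2414 m, θ = 50.3°: √(L² − r² sin²θ) = 0.23774 m.
v = −0.0544·137.3·0.76940·[1 + 0.0544·0.63877/0.23774] = -6.5867 m/s.
|v| = 6.5867 m/s.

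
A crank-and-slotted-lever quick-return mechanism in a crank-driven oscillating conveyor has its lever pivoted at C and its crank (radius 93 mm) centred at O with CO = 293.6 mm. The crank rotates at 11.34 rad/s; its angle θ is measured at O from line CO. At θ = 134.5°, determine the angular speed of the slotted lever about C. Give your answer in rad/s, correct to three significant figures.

ω = 11.34 rad/s
Crank pin A relative to C: A = (d + r cosθ, r sinθ); lever angle φ = atan2(r sinθ, d + r cosθ).
Differentiating tanφ: φ̇ = rω(d cosθ + r)/(d² + r² + 2dr cosθ).
d² + r² + 2dr cosθ = |CA|² = 0.0565736 m²;  d cosθ + r = -0.11279 m.
|ω_lever| = |0.093·11.34·-0.11279| / 0.0565736 = 2.1025 rad/s.

2.10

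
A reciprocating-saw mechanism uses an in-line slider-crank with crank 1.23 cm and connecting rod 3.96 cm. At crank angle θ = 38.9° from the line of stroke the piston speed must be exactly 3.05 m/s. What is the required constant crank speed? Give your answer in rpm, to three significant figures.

3030

For an in-line slider-crank, |v_piston| = rω|sinθ|·[1 + r cosθ/√(L² − r² sin²θ)].
With r = 0.0123 m, L = 0.0396 m, θ = 38.9°: the bracketed kinematic factor |dx/dθ| = 0.0096276 m.
ω = v/|dx/dθ| = 3.05/0.0096276 = 316.8 rad/s.
N = 60ω/(2π) = 3025.2 rpm.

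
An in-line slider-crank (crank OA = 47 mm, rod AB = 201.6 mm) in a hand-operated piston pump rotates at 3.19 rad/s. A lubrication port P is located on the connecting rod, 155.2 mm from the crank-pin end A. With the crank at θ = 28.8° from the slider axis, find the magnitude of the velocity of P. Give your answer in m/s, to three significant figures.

ω = 3.19 rad/s.  Crank-pin speed |V_A| = rω = 0.14993 m/s, perpendicular to OA.
Rod angle: sinφ = −(r/L) sinθ ⇒ φ = -6.449°; ω_rod = −rω cosθ/√(L²−r²sin²θ) = -0.65586 rad/s.
V_P = V_A + ω_rod × AP, with AP = 0.1552 m along the rod.
Components: V_Px = −rω sinθ − a·ω_rod·sinφ = -0.083662 m/s;  V_Py = rω cosθ + a·ω_rod·cosφ = +0.030239 m/s.
|V_P| = √(V_Px² + V_Py²) = 0.088959 m/s.

0.0890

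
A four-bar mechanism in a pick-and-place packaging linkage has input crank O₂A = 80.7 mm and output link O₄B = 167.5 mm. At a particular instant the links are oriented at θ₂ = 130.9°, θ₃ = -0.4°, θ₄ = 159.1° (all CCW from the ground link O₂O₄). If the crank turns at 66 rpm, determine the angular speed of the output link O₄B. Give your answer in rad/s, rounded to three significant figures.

7.14

ω₂ = 6.912 rad/s (from 66 rpm).
Differentiating the loop-closure r₂e^{iθ₂}+r₃e^{iθ₃}=r₁+r₄e^{iθ₄} gives r₂ω₂e^{iθ₂}+r₃ω₃e^{iθ₃}=r₄ω₄e^{iθ₄}.
Eliminating the other unknown: ω₄ = r₂ω₂ sin(θ₂−θ₃) / [r₄ sin(θ₄−θ₃)].
Numerator sine = +0.75126; denominator sine = +0.35021.
Result = 0.0807·6.912·(+0.75126) / (0.1675·(+0.35021)) = +7.1433 rad/s; magnitude 7.1433 rad/s.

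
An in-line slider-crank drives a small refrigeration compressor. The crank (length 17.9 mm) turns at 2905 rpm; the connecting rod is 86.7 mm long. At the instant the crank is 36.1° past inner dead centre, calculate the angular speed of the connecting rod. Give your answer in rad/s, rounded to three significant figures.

ω = 304.2 rad/s (converted from 2905 rpm).
The rod makes angle φ with the slider axis where L sinφ = r sinθ; differentiating, L cosφ·φ̇ = r ω cosθ.
L cosφ = √(L² − r² sin²θ) = 0.086056 m.
|ω_rod| = r ω |cosθ| / √(L² − r² sin²θ) = 0.0179·304.2·0.80799/0.086056 = 51.127 rad/s.

51.1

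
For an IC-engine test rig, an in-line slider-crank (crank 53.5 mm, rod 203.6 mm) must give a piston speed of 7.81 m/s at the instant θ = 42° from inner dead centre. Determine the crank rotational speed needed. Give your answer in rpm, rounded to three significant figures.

1740

For an in-line slider-crank, |v_piston| = rω|sinθ|·[1 + r cosθ/√(L² − r² sin²θ)].
With r = 0.0535 m, L = 0.2036 m, θ = 42°: the bracketed kinematic factor |dx/dθ| = 0.0429 m.
ω = v/|dx/dθ| = 7.81/0.0429 = 182.05 rad/s.
N = 60ω/(2π) = 1738.5 rpm.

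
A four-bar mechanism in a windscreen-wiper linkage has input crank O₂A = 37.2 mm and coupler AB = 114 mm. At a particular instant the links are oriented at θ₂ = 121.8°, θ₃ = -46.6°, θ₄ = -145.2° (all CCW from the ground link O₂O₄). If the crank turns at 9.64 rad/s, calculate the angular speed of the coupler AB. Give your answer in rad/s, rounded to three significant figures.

3.18

ω₂ = 9.64 rad/s
Differentiating the loop-closure r₂e^{iθ₂}+r₃e^{iθ₃}=r₁+r₄e^{iθ₄} gives r₂ω₂e^{iθ₂}+r₃ω₃e^{iθ₃}=r₄ω₄e^{iθ₄}.
Eliminating the other unknown: ω₃ = r₂ω₂ sin(θ₄−θ₂) / [r₃ sin(θ₃−θ₄)].
Numerator sine = +0.99863; denominator sine = +0.98876.
Result = 0.0372·9.64·(+0.99863) / (0.114·(+0.98876)) = +3.1771 rad/s; magnitude 3.1771 rad/s.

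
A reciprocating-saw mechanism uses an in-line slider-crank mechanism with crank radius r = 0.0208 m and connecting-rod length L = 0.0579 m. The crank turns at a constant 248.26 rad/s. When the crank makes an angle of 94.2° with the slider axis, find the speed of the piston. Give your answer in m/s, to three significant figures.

ω = 248.3 rad/s
For an in-line slider-crank, x = r cosθ + √(L² − r² sin²θ), so v = −rω sinθ·[1 + r cosθ/√(L² − r² sin²θ)].
With r = 0.0208 m, L = 0.0579 m, θ = 94.2°: √(L² − r² sin²θ) = 0.054056 m.
v = −0.0208·248.3·0.99731·[1 + 0.0208·-0.07324/0.054056] = -5.0048 m/s.
|v| = 5.0048 m/s.

5.00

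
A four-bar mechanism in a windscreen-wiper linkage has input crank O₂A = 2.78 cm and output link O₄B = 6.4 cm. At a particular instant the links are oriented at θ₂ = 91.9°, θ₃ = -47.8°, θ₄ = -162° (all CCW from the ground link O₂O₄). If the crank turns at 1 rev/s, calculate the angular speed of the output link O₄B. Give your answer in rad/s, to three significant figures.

1.94

ω₂ = 6.283 rad/s (from 1 rev/s).
Differentiating the loop-closure r₂e^{iθ₂}+r₃e^{iθ₃}=r₁+r₄e^{iθ₄} gives r₂ω₂e^{iθ₂}+r₃ω₃e^{iθ₃}=r₄ω₄e^{iθ₄}.
Eliminating the other unknown: ω₄ = r₂ω₂ sin(θ₂−θ₃) / [r₄ sin(θ₄−θ₃)].
Numerator sine = +0.64679; denominator sine = -0.91212.
Result = 0.0278·6.283·(+0.64679) / (0.064·(-0.91212)) = -1.9353 rad/s; magnitude 1.9353 rad/s.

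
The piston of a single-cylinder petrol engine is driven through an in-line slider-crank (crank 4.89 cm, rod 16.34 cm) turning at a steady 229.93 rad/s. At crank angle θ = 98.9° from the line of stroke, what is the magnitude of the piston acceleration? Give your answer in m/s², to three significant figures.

ω = 229.9 rad/s
x(θ) = r cosθ + √(L² − r² sin²θ); with ω constant, a = ω²·d²x/dθ².
d²x/dθ² = −r cosθ − r²(cos2θ)/√u − r⁴ sin²2θ/(4u^{3/2}),  u = L² − r² sin²θ = 0.0243656 m².
Substituting r = 0.0489 m, L = 0.1634 m, θ = 98.9°: d²x/dθ² = +0.022116 m.
a = ω²·d²x/dθ² = (229.9)²·(+0.022116) = +1169.2 m/s²;  |a| = 1169.2 m/s².

1170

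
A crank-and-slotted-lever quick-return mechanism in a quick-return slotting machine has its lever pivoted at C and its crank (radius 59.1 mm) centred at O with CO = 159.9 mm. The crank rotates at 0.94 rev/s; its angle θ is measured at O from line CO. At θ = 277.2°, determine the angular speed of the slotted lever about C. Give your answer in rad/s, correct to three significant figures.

0.879

ω = 5.906 rad/s (from 0.94 rev/s).
Crank pin A relative to C: A = (d + r cosθ, r sinθ); lever angle φ = atan2(r sinθ, d + r cosθ).
Differentiating tanφ: φ̇ = rω(d cosθ + r)/(d² + r² + 2dr cosθ).
d² + r² + 2dr cosθ = |CA|² = 0.0314296 m²;  d cosθ + r = +0.079141 m.
|ω_lever| = |0.0591·5.906·+0.079141| / 0.0314296 = 0.87893 rad/s.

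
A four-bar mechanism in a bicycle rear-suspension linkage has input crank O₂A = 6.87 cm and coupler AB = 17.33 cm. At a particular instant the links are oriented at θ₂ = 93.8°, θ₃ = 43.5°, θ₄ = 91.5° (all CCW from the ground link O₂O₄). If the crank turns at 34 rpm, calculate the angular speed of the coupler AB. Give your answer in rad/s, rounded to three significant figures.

0.0762

ω₂ = 3.56 rad/s (from 34 rpm).
Differentiating the loop-closure r₂e^{iθ₂}+r₃e^{iθ₃}=r₁+r₄e^{iθ₄} gives r₂ω₂e^{iθ₂}+r₃ω₃e^{iθ₃}=r₄ω₄e^{iθ₄}.
Eliminating the other unknown: ω₃ = r₂ω₂ sin(θ₄−θ₂) / [r₃ sin(θ₃−θ₄)].
Numerator sine = -0.04013; denominator sine = -0.74314.
Result = 0.0687·3.56·(-0.04013) / (0.1733·(-0.74314)) = +0.076222 rad/s; magnitude 0.076222 rad/s.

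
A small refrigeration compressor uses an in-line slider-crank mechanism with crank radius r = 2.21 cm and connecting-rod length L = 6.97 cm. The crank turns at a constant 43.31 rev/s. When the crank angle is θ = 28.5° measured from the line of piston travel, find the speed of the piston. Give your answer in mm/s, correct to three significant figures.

3680

ω = 2π·43.3 = 272.1 rad/s
For an in-line slider-crank, x = r cosθ + √(L² − r² sin²θ), so v = −rω sinθ·[1 + r cosθ/√(L² − r² sin²θ)].
With r = 0.0221 m, L = 0.0697 m, θ = 28.5°: √(L² − r² sin²θ) = 0.068898 m.
v = −0.0221·272.1·0.47716·[1 + 0.0221·0.87882/0.068898] = -3.6785 m/s.
|v| = 3.6785 m/s = 3678.5 mm/s.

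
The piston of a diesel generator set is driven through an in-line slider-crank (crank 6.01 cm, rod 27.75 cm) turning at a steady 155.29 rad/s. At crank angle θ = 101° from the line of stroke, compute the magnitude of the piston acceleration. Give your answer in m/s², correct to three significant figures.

574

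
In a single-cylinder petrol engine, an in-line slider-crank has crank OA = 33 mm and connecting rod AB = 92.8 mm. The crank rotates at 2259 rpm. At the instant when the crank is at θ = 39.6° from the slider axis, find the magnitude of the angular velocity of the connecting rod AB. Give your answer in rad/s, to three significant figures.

66.5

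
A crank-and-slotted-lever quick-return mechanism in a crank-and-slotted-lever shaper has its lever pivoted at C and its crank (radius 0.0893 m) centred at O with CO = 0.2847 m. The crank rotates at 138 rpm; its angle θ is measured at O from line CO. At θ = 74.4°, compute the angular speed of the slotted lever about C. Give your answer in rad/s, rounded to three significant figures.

2.08

ω = 14.45 rad/s (from 138 rpm).
Crank pin A relative to C: A = (d + r cosθ, r sinθ); lever angle φ = atan2(r sinθ, d + r cosθ).
Differentiating tanφ: φ̇ = rω(d cosθ + r)/(d² + r² + 2dr cosθ).
d² + r² + 2dr cosθ = |CA|² = 0.102702 m²;  d cosθ + r = +0.16586 m.
|ω_lever| = |0.0893·14.45·+0.16586| / 0.102702 = 2.0841 rad/s.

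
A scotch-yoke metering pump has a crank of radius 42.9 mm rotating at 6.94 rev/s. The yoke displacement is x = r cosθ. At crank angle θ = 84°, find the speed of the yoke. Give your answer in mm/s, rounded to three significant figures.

ω = 43.61 rad/s (from 6.94 rev/s).
x = r cosθ ⇒ ẋ = −rω sinθ.
|v| = rω|sinθ| = 0.0429·43.61·|sin 84°| = 1.8604 m/s = 1860.4 mm/s.

1860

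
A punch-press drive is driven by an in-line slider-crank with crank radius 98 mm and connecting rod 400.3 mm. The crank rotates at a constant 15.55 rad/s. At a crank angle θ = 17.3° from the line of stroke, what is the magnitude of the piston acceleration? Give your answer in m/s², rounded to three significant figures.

27.4

ω = 15.55 rad/s
x(θ) = r cosθ + √(L² − r² sin²θ); with ω constant, a = ω²·d²x/dθ².
d²x/dθ² = −r cosθ − r²(cos2θ)/√u − r⁴ sin²2θ/(4u^{3/2}),  u = L² − r² sin²θ = 0.159391 m².
Substituting r = 0.098 m, L = 0.4003 m, θ = 17.3°: d²x/dθ² = -0.11348 m.
a = ω²·d²x/dθ² = (15.55)²·(-0.11348) = -27.441 m/s²;  |a| = 27.441 m/s².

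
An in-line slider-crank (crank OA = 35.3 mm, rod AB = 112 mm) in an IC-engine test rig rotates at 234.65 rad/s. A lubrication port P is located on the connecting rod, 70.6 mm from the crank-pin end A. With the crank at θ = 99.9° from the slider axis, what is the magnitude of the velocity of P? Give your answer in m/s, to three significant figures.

7.88

ω = 234.7 rad/s.  Crank-pin speed |V_A| = rω = 8.2831 m/s, perpendicular to OA.
Rod angle: sinφ = −(r/L) sinθ ⇒ φ = -18.088°; ω_rod = −rω cosθ/√(L²−r²sin²θ) = +13.376 rad/s.
V_P = V_A + ω_rod × AP, with AP = 0.0706 m along the rod.
Components: V_Px = −rω sinθ − a·ω_rod·sinφ = -7.8666 m/s;  V_Py = rω cosθ + a·ω_rod·cosφ = -0.52641 m/s.
|V_P| = √(V_Px² + V_Py²) = 7.8842 m/s.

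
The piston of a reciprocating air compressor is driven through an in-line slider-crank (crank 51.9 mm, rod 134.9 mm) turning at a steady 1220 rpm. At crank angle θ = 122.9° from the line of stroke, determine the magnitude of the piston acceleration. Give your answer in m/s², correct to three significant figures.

589

ω = 2π·1220/60 = 127.8 rad/s
x(θ) = r cosθ + √(L² − r² sin²θ); with ω constant, a = ω²·d²x/dθ².
d²x/dθ² = −r cosθ − r²(cos2θ)/√u − r⁴ sin²2θ/(4u^{3/2}),  u = L² − r² sin²θ = 0.0162991 m².
Substituting r = 0.0519 m, L = 0.1349 m, θ = 122.9°: d²x/dθ² = +0.036114 m.
a = ω²·d²x/dθ² = (127.8)²·(+0.036114) = +589.46 m/s²;  |a| = 589.46 m/s².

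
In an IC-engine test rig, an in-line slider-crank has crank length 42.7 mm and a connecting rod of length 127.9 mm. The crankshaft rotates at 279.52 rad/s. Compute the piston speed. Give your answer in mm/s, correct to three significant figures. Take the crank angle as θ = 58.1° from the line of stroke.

12000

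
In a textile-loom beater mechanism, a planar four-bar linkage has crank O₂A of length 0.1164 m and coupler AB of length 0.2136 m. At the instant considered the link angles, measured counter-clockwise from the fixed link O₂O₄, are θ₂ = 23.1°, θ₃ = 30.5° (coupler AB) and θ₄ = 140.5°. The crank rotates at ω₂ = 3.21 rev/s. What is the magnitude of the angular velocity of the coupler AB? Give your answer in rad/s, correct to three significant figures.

ω₂ = 20.17 rad/s (from 3.21 rev/s).
Differentiating the loop-closure r₂e^{iθ₂}+r₃e^{iθ₃}=r₁+r₄e^{iθ₄} gives r₂ω₂e^{iθ₂}+r₃ω₃e^{iθ₃}=r₄ω₄e^{iθ₄}.
Eliminating the other unknown: ω₃ = r₂ω₂ sin(θ₄−θ₂) / [r₃ sin(θ₃−θ₄)].
Numerator sine = +0.88782; denominator sine = -0.93969.
Result = 0.1164·20.17·(+0.88782) / (0.2136·(-0.93969)) = -10.384 rad/s; magnitude 10.384 rad/s.

10.4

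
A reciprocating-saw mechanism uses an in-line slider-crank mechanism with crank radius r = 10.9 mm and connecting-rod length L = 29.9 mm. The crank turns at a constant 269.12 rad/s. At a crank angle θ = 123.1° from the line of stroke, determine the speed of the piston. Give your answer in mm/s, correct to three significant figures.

ω = 269.1 rad/s
For an in-line slider-crank, x = r cosθ + √(L² − r² sin²θ), so v = −rω sinθ·[1 + r cosθ/√(L² − r² sin²θ)].
With r = 0.0109 m, L = 0.0299 m, θ = 123.1°: √(L² − r² sin²θ) = 0.028472 m.
v = −0.0109·269.1·0.83772·[1 + 0.0109·-0.54610/0.028472] = -1.9436 m/s.
|v| = 1.9436 m/s = 1943.6 mm/s.

1940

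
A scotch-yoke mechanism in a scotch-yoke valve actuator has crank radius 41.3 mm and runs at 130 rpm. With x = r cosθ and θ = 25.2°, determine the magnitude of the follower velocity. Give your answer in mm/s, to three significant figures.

239

ω = 13.61 rad/s (from 130 rpm).
x = r cosθ ⇒ ẋ = −rω sinθ.
|v| = rω|sinθ| = 0.0413·13.61·|sin 25.2°| = 0.23939 m/s = 239.39 mm/s.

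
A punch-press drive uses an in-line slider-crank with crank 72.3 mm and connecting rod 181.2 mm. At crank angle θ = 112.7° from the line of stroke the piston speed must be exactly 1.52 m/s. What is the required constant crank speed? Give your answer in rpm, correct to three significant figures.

For an in-line slider-crank, |v_piston| = rω|sinθ|·[1 + r cosθ/√(L² − r² sin²θ)].
With r = 0.0723 m, L = 0.1812 m, θ = 112.7°: the bracketed kinematic factor |dx/dθ| = 0.055654 m.
ω = v/|dx/dθ| = 1.52/0.055654 = 27.312 rad/s.
N = 60ω/(2π) = 260.81 rpm.

261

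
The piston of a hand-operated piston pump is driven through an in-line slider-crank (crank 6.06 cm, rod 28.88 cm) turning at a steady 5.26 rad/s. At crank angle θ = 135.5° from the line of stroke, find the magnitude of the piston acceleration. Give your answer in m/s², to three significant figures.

ω = 5.26 rad/s
x(θ) = r cosθ + √(L² − r² sin²θ); with ω constant, a = ω²·d²x/dθ².
d²x/dθ² = −r cosθ − r²(cos2θ)/√u − r⁴ sin²2θ/(4u^{3/2}),  u = L² − r² sin²θ = 0.0816013 m².
Substituting r = 0.0606 m, L = 0.2888 m, θ = 135.5°: d²x/dθ² = +0.042854 m.
a = ω²·d²x/dθ² = (5.26)²·(+0.042854) = +1.1857 m/s²;  |a| = 1.1857 m/s².

1.19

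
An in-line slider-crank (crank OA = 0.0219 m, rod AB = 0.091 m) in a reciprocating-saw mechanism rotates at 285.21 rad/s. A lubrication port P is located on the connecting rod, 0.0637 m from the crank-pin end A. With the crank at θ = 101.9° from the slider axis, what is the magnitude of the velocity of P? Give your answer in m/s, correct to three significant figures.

5.91

ω = 285.2 rad/s.  Crank-pin speed |V_A| = rω = 6.2461 m/s, perpendicular to OA.
Rod angle: sinφ = −(r/L) sinθ ⇒ φ = -13.620°; ω_rod = −rω cosθ/√(L²−r²sin²θ) = +14.563 rad/s.
V_P = V_A + ω_rod × AP, with AP = 0.0637 m along the rod.
Components: V_Px = −rω sinθ − a·ω_rod·sinφ = -5.8934 m/s;  V_Py = rω cosθ + a·ω_rod·cosφ = -0.38639 m/s.
|V_P| = √(V_Px² + V_Py²) = 5.9061 m/s.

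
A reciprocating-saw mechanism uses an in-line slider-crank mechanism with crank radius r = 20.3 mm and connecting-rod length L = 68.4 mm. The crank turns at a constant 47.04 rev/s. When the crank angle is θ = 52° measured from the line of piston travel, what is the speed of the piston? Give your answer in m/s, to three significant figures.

5.62

ω = 2π·47 = 295.6 rad/s
For an in-line slider-crank, x = r cosθ + √(L² − r² sin²θ), so v = −rω sinθ·[1 + r cosθ/√(L² − r² sin²θ)].
With r = 0.0203 m, L = 0.0684 m, θ = 52°: √(L² − r² sin²θ) = 0.066503 m.
v = −0.0203·295.6·0.78801·[1 + 0.0203·0.61566/0.066503] = -5.6165 m/s.
|v| = 5.6165 m/s.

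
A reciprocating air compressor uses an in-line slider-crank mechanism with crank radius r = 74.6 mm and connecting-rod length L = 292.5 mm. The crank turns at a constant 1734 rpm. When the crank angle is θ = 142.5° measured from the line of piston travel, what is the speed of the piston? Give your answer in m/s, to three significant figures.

6.56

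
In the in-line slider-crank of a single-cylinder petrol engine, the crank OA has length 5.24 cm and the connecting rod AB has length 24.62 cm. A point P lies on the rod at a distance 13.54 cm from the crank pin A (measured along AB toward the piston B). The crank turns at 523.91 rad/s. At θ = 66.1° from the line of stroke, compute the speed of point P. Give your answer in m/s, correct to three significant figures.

26.8

ω = 523.9 rad/s.  Crank-pin speed |V_A| = rω = 27.453 m/s, perpendicular to OA.
Rod angle: sinφ = −(r/L) sinθ ⇒ φ = -11.221°; ω_rod = −rω cosθ/√(L²−r²sin²θ) = -46.056 rad/s.
V_P = V_A + ω_rod × AP, with AP = 0.1354 m along the rod.
Components: V_Px = −rω sinθ − a·ω_rod·sinφ = -26.312 m/s;  V_Py = rω cosθ + a·ω_rod·cosφ = +5.0055 m/s.
|V_P| = √(V_Px² + V_Py²) = 26.784 m/s.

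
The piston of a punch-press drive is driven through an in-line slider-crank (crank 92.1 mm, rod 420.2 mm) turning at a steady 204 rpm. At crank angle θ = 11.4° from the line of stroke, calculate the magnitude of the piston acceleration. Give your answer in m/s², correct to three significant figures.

49.7

ω = 2π·204/60 = 21.36 rad/s
x(θ) = r cosθ + √(L² − r² sin²θ); with ω constant, a = ω²·d²x/dθ².
d²x/dθ² = −r cosθ − r²(cos2θ)/√u − r⁴ sin²2θ/(4u^{3/2}),  u = L² − r² sin²θ = 0.176237 m².
Substituting r = 0.0921 m, L = 0.4202 m, θ = 11.4°: d²x/dθ² = -0.10895 m.
a = ω²·d²x/dθ² = (21.36)²·(-0.10895) = -49.72 m/s²;  |a| = 49.72 m/s².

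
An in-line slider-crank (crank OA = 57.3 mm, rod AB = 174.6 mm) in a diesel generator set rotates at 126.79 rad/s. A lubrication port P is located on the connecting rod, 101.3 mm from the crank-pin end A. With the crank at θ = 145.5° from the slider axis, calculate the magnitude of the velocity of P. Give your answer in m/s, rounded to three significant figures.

4.27

ω = 126.8 rad/s.  Crank-pin speed |V_A| = rω = 7.2651 m/s, perpendicular to OA.
Rod angle: sinφ = −(r/L) sinθ ⇒ φ = -10.713°; ω_rod = −rω cosθ/√(L²−r²sin²θ) = +34.9 rad/s.
V_P = V_A + ω_rod × AP, with AP = 0.1013 m along the rod.
Components: V_Px = −rω sinθ − a·ω_rod·sinφ = -3.4578 m/s;  V_Py = rω cosθ + a·ω_rod·cosφ = -2.5136 m/s.
|V_P| = √(V_Px² + V_Py²) = 4.2749 m/s.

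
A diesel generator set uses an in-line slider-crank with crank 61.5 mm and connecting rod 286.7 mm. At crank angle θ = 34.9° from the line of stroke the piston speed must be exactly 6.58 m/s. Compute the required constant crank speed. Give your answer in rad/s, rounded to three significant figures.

159

For an in-line slider-crank, |v_piston| = rω|sinθ|·[1 + r cosθ/√(L² − r² sin²θ)].
With r = 0.0615 m, L = 0.2867 m, θ = 34.9°: the bracketed kinematic factor |dx/dθ| = 0.041425 m.
ω = v/|dx/dθ| = 6.58/0.041425 = 158.84 rad/s.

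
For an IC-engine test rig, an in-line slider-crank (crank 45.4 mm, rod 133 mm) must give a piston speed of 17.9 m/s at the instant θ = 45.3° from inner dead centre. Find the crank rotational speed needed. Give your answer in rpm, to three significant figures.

4250

For an in-line slider-crank, |v_piston| = rω|sinθ|·[1 + r cosθ/√(L² − r² sin²θ)].
With r = 0.0454 m, L = 0.133 m, θ = 45.3°: the bracketed kinematic factor |dx/dθ| = 0.040257 m.
ω = v/|dx/dθ| = 17.9/0.040257 = 444.64 rad/s.
N = 60ω/(2π) = 4246 rpm.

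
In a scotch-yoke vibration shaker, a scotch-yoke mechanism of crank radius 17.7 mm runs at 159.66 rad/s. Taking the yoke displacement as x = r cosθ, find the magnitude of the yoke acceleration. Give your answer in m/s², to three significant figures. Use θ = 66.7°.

178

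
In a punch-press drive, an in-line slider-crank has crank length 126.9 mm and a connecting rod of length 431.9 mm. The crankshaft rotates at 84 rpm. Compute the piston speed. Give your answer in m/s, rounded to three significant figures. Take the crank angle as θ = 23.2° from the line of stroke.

ω = 2π·84/60 = 8.796 rad/s
For an in-line slider-crank, x = r cosθ + √(L² − r² sin²θ), so v = −rω sinθ·[1 + r cosθ/√(L² − r² sin²θ)].
With r = 0.1269 m, L = 0.4319 m, θ = 23.2°: √(L² − r² sin²θ) = 0.429 m.
v = −0.1269·8.796·0.39394·[1 + 0.1269·0.91914/0.429] = -0.55931 m/s.
|v| = 0.55931 m/s.

0.559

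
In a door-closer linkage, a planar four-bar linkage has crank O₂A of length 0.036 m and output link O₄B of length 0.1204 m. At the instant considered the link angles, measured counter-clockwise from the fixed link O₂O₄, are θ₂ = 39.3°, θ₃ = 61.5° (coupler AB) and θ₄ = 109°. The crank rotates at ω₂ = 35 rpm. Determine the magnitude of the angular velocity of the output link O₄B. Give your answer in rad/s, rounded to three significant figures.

0.562

ω₂ = 3.665 rad/s (from 35 rpm).
Differentiating the loop-closure r₂e^{iθ₂}+r₃e^{iθ₃}=r₁+r₄e^{iθ₄} gives r₂ω₂e^{iθ₂}+r₃ω₃e^{iθ₃}=r₄ω₄e^{iθ₄}.
Eliminating the other unknown: ω₄ = r₂ω₂ sin(θ₂−θ₃) / [r₄ sin(θ₄−θ₃)].
Numerator sine = -0.37784; denominator sine = +0.73728.
Result = 0.036·3.665·(-0.37784) / (0.1204·(+0.73728)) = -0.56163 rad/s; magnitude 0.56163 rad/s.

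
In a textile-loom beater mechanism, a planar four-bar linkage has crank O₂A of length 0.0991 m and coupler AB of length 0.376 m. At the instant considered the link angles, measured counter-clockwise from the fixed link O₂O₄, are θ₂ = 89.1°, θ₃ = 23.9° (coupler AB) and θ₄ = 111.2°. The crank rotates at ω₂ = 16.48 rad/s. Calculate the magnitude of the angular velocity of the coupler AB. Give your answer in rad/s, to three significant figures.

1.64

ω₂ = 16.48 rad/s
Differentiating the loop-closure r₂e^{iθ₂}+r₃e^{iθ₃}=r₁+r₄e^{iθ₄} gives r₂ω₂e^{iθ₂}+r₃ω₃e^{iθ₃}=r₄ω₄e^{iθ₄}.
Eliminating the other unknown: ω₃ = r₂ω₂ sin(θ₄−θ₂) / [r₃ sin(θ₃−θ₄)].
Numerator sine = +0.37622; denominator sine = -0.99889.
Result = 0.0991·16.48·(+0.37622) / (0.376·(-0.99889)) = -1.636 rad/s; magnitude 1.636 rad/s.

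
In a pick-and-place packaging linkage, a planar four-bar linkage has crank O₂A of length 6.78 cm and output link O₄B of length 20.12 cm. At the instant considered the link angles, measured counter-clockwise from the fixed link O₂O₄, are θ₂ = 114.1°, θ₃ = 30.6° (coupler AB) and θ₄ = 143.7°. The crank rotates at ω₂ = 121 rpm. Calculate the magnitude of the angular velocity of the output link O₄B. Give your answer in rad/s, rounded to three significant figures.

ω₂ = 12.67 rad/s (from 121 rpm).
Differentiating the loop-closure r₂e^{iθ₂}+r₃e^{iθ₃}=r₁+r₄e^{iθ₄} gives r₂ω₂e^{iθ₂}+r₃ω₃e^{iθ₃}=r₄ω₄e^{iθ₄}.
Eliminating the other unknown: ω₄ = r₂ω₂ sin(θ₂−θ₃) / [r₄ sin(θ₄−θ₃)].
Numerator sine = +0.99357; denominator sine = +0.91982.
Result = 0.0678·12.67·(+0.99357) / (0.2012·(+0.91982)) = +4.6122 rad/s; magnitude 4.6122 rad/s.

4.61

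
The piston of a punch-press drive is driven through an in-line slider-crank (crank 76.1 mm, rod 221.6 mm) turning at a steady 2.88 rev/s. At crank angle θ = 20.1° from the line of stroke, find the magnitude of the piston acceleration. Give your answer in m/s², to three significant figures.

30.1

ω = 2π·2.88 = 18.1 rad/s
x(θ) = r cosθ + √(L² − r² sin²θ); with ω constant, a = ω²·d²x/dθ².
d²x/dθ² = −r cosθ − r²(cos2θ)/√u − r⁴ sin²2θ/(4u^{3/2}),  u = L² − r² sin²θ = 0.0484226 m².
Substituting r = 0.0761 m, L = 0.2216 m, θ = 20.1°: d²x/dθ² = -0.091894 m.
a = ω²·d²x/dθ² = (18.1)²·(-0.091894) = -30.091 m/s²;  |a| = 30.091 m/s².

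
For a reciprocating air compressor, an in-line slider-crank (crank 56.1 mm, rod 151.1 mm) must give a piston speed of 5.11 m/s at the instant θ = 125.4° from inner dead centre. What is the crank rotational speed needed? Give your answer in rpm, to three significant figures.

1380

For an in-line slider-crank, |v_piston| = rω|sinθ|·[1 + r cosθ/√(L² − r² sin²θ)].
With r = 0.0561 m, L = 0.1511 m, θ = 125.4°: the bracketed kinematic factor |dx/dθ| = 0.03541 m.
ω = v/|dx/dθ| = 5.11/0.03541 = 144.31 rad/s.
N = 60ω/(2π) = 1378.1 rpm.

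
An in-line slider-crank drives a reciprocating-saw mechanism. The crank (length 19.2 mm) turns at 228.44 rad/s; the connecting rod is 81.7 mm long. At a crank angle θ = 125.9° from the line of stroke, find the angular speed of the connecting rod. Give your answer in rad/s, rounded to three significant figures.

ω = 228.4 rad/s
The rod makes angle φ with the slider axis where L sinφ = r sinθ; differentiating, L cosφ·φ̇ = r ω cosθ.
L cosφ = √(L² − r² sin²θ) = 0.080206 m.
|ω_rod| = r ω |cosθ| / √(L² − r² sin²θ) = 0.0192·228.4·0.58637/0.080206 = 32.066 rad/s.

32.1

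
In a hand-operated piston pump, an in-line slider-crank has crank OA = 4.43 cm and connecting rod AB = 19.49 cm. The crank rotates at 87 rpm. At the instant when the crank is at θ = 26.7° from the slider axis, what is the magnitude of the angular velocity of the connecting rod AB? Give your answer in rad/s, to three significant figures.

ω = 9.111 rad/s (converted from 87 rpm).
The rod makes angle φ with the slider axis where L sinφ = r sinθ; differentiating, L cosφ·φ̇ = r ω cosθ.
L cosφ = √(L² − r² sin²θ) = 0.19388 m.
|ω_rod| = r ω |cosθ| / √(L² − r² sin²θ) = 0.0443·9.111·0.89337/0.19388 = 1.8597 rad/s.

1.86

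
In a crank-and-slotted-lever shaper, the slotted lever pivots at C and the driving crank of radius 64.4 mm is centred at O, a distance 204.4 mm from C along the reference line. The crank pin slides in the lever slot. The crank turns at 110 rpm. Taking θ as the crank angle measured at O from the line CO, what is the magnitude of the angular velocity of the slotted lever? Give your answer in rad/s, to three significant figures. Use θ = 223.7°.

ω = 11.52 rad/s (from 110 rpm).
Crank pin A relative to C: A = (d + r cosθ, r sinθ); lever angle φ = atan2(r sinθ, d + r cosθ).
Differentiating tanφ: φ̇ = rω(d cosθ + r)/(d² + r² + 2dr cosθ).
d² + r² + 2dr cosθ = |CA|² = 0.0268934 m²;  d cosθ + r = -0.083374 m.
|ω_lever| = |0.0644·11.52·-0.083374| / 0.0268934 = 2.2998 rad/s.

2.30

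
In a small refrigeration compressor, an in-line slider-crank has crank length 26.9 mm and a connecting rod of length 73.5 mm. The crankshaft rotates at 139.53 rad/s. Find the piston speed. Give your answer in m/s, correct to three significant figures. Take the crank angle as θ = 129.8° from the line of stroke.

2.18

ω = 139.5 rad/s
For an in-line slider-crank, x = r cosθ + √(L² − r² sin²θ), so v = −rω sinθ·[1 + r cosθ/√(L² − r² sin²θ)].
With r = 0.0269 m, L = 0.0735 m, θ = 129.8°: √(L² − r² sin²θ) = 0.070535 m.
v = −0.0269·139.5·0.76828·[1 + 0.0269·-0.64011/0.070535] = -2.1797 m/s.
|v| = 2.1797 m/s.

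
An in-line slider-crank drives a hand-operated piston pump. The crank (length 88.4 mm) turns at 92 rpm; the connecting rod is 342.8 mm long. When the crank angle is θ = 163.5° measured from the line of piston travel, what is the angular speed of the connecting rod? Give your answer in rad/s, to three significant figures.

2.39

ω = 9.634 rad/s (converted from 92 rpm).
The rod makes angle φ with the slider axis where L sinφ = r sinθ; differentiating, L cosφ·φ̇ = r ω cosθ.
L cosφ = √(L² − r² sin²θ) = 0.34188 m.
|ω_rod| = r ω |cosθ| / √(L² − r² sin²θ) = 0.0884·9.634·0.95882/0.34188 = 2.3885 rad/s.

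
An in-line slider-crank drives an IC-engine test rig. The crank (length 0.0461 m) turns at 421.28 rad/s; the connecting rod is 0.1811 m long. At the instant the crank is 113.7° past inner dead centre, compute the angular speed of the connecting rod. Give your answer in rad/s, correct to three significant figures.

44.3

ω = 421.3 rad/s
The rod makes angle φ with the slider axis where L sinφ = r sinθ; differentiating, L cosφ·φ̇ = r ω cosθ.
L cosφ = √(L² − r² sin²θ) = 0.17611 m.
|ω_rod| = r ω |cosθ| / √(L² − r² sin²θ) = 0.0461·421.3·0.40195/0.17611 = 44.325 rad/s.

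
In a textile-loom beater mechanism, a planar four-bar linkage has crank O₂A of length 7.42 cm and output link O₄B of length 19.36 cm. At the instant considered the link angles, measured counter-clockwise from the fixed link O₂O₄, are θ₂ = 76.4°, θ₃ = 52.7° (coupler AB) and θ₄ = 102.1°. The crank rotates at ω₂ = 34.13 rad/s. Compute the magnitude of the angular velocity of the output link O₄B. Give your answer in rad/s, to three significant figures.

ω₂ = 34.13 rad/s
Differentiating the loop-closure r₂e^{iθ₂}+r₃e^{iθ₃}=r₁+r₄e^{iθ₄} gives r₂ω₂e^{iθ₂}+r₃ω₃e^{iθ₃}=r₄ω₄e^{iθ₄}.
Eliminating the other unknown: ω₄ = r₂ω₂ sin(θ₂−θ₃) / [r₄ sin(θ₄−θ₃)].
Numerator sine = +0.40195; denominator sine = +0.75927.
Result = 0.0742·34.13·(+0.40195) / (0.1936·(+0.75927)) = +6.9248 rad/s; magnitude 6.9248 rad/s.

6.92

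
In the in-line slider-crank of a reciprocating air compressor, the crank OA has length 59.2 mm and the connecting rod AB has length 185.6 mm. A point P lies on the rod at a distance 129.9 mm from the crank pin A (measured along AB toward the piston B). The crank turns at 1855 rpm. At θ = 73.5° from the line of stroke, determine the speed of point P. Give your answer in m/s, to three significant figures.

11.8

ω = 194.3 rad/s.  Crank-pin speed |V_A| = rω = 11.5 m/s, perpendicular to OA.
Rod angle: sinφ = −(r/L) sinθ ⇒ φ = -17.808°; ω_rod = −rω cosθ/√(L²−r²sin²θ) = -18.483 rad/s.
V_P = V_A + ω_rod × AP, with AP = 0.1299 m along the rod.
Components: V_Px = −rω sinθ − a·ω_rod·sinφ = -11.761 m/s;  V_Py = rω cosθ + a·ω_rod·cosφ = +0.9802 m/s.
|V_P| = √(V_Px² + V_Py²) = 11.801 m/s.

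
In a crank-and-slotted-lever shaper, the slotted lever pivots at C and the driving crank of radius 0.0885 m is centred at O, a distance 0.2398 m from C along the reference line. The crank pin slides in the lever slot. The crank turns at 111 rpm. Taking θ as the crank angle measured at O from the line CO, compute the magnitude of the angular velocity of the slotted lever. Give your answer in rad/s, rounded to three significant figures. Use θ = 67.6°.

2.27

ω = 11.62 rad/s (from 111 rpm).
Crank pin A relative to C: A = (d + r cosθ, r sinθ); lever angle φ = atan2(r sinθ, d + r cosθ).
Differentiating tanφ: φ̇ = rω(d cosθ + r)/(d² + r² + 2dr cosθ).
d² + r² + 2dr cosθ = |CA|² = 0.0815107 m²;  d cosθ + r = +0.17988 m.
|ω_lever| = |0.0885·11.62·+0.17988| / 0.0815107 = 2.2702 rad/s.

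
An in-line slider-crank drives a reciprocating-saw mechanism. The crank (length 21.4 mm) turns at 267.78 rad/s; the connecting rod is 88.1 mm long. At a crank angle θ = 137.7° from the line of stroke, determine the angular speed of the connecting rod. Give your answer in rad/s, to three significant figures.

48.8

ω = 267.8 rad/s
The rod makes angle φ with the slider axis where L sinφ = r sinθ; differentiating, L cosφ·φ̇ = r ω cosθ.
L cosφ = √(L² − r² sin²θ) = 0.086915 m.
|ω_rod| = r ω |cosθ| / √(L² − r² sin²θ) = 0.0214·267.8·0.73963/0.086915 = 48.766 rad/s.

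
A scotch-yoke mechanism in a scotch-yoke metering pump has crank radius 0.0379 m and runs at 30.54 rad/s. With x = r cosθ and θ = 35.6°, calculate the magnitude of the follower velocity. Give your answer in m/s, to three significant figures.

0.674

ω = 30.54 rad/s
x = r cosθ ⇒ ẋ = −rω sinθ.
|v| = rω|sinθ| = 0.0379·30.54·|sin 35.6°| = 0.67379 m/s.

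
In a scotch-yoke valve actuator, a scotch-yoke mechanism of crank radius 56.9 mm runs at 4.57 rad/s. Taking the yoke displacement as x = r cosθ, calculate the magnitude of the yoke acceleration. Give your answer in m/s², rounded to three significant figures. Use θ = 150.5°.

1.03

ω = 4.57 rad/s
x = r cosθ ⇒ ẍ = −rω² cosθ (ω constant).
|a| = rω²|cosθ| = 0.0569·(4.57)²·|cos 150.5°| = 1.0343 m/s².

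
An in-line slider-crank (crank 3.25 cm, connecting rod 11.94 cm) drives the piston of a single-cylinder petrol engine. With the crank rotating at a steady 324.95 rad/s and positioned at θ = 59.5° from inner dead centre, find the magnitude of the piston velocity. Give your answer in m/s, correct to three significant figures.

ω = 324.9 rad/s
For an in-line slider-crank, x = r cosθ + √(L² − r² sin²θ), so v = −rω sinθ·[1 + r cosθ/√(L² − r² sin²θ)].
With r = 0.0325 m, L = 0.1194 m, θ = 59.5°: √(L² − r² sin²θ) = 0.11607 m.
v = −0.0325·324.9·0.86163·[1 + 0.0325·0.50754/0.11607] = -10.393 m/s.
|v| = 10.393 m/s.

10.4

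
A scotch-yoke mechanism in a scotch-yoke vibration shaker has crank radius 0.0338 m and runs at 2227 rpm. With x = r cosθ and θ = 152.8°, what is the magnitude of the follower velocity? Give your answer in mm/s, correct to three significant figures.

ω = 233.2 rad/s (from 2227 rpm).
x = r cosθ ⇒ ẋ = −rω sinθ.
|v| = rω|sinθ| = 0.0338·233.2·|sin 152.8°| = 3.6031 m/s = 3603.1 mm/s.

3600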